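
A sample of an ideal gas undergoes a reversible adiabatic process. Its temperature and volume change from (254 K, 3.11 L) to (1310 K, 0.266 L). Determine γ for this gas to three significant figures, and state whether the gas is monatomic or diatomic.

γ ≈ 1.67; monatomic

TV^(γ−1) = const ⇒ γ − 1 = ln(T₂/T₁) / ln(V₁/V₂).
γ = 1 + ln(1310/254) / ln(3.11/0.266) = 1.667.
γ ≈ 1.67 is close to 5/3, so the gas is monatomic.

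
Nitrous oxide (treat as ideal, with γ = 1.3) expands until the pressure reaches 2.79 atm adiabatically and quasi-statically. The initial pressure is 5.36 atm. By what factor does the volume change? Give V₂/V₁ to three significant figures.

V₂/V₁ ≈ 1.65

From PV^γ = const, V₂/V₁ = (P₁/P₂)^(1/γ).
V₂/V₁ = (5.36/2.79)^(0.769) = 1.652.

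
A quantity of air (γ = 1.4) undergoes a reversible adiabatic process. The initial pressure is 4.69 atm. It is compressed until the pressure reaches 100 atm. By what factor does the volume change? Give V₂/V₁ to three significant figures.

From PV^γ = const, V₂/V₁ = (P₁/P₂)^(1/γ).
V₂/V₁ = (4.69/100)^(0.714) = 0.1124.

V₂/V₁ ≈ 0.112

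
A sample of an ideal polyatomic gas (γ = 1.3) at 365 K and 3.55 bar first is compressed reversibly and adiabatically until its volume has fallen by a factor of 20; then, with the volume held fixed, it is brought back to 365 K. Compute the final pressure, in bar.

Adiabatic step (PV^γ = const): P₂ = 3.55×20^(1.3) = 174.4 bar; T₂ = 365×20^(0.3) = 896.6 K.
Isochoric: P₃ = P₂(T₃/T₂) = 174.4 × (365/896.6) = 71 bar.

P₃ ≈ 71.0 bar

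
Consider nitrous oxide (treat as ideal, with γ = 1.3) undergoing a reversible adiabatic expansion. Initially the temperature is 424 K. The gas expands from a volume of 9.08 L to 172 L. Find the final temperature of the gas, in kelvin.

T₂ ≈ 175 K

Adiabatic: T₁V₁^(γ−1) = T₂V₂^(γ−1) ⇒ T₂ = T₁ (V₁/V₂)^(γ−1).
T₂ = 424 × (9.08/172)^(0.3) = 175.4 K.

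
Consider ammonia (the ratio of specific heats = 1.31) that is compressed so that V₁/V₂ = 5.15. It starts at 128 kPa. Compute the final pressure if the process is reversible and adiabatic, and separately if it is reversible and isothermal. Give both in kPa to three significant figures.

adiabatic: 1100 kPa; isothermal: 659 kPa

Isothermal: P₂ = P₁(V₁/V₂) = 128×5.15 = 659.2 kPa.
Adiabatic: P₂ = P₁(V₁/V₂)^γ = 128×5.15^(1.31) = 1096 kPa.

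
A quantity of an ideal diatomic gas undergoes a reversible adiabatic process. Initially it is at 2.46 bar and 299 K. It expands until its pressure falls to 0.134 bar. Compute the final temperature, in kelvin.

T₂ ≈ 130 K

Along an adiabat T P^((1−γ)/γ) is constant, so T₂ = T₁ (P₂/P₁)^((γ−1)/γ).
For a diatomic ideal gas γ = 7/5, so (γ−1)/γ = 2/7.
T₂ = 299 × (0.134/2.46)^(2/7) = 130.2 K.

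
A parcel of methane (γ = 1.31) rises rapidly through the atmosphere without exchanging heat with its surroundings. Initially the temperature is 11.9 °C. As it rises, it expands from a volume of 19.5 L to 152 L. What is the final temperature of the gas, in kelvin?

T₂ ≈ 151 K

Adiabatic: T₁V₁^(γ−1) = T₂V₂^(γ−1) ⇒ T₂ = T₁ (V₁/V₂)^(γ−1).
T₁ = 11.9 °C = 285 K.
T₂ = 285 × (19.5/152)^(0.31) = 150.8 K.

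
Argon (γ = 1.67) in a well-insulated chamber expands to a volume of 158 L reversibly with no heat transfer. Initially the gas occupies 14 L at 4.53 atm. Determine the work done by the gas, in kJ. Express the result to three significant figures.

W ≈ 7.70 kJ

P₂ = P₁(V₁/V₂)^γ = 4.53×(14/158)^(1.67) = 0.07914 atm.
For a reversible adiabat, W_by_gas = (P₁V₁ − P₂V₂)/(γ−1).
W_by = (459000×0.014 − 8018×0.158) / (0.67) = 7700 J.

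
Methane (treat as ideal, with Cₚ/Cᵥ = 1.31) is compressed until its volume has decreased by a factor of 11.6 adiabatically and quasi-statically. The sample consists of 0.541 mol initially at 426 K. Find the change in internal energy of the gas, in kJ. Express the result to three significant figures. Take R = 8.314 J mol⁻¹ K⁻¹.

For a reversible adiabat TV^(γ−1) is constant, so T₂ = T₁ (V₁/V₂)^(γ−1).
T₂ = 426 × 11.6^(0.31) = 910.7 K.
Q = 0, so ΔU = W_on_gas = nCᵥΔT with Cᵥ = R/(γ−1) = 26.82 J/(mol·K).
ΔU = 0.541 × 26.82 × (910.7 − 426) = 7033 J.

ΔU ≈ 7.03 kJ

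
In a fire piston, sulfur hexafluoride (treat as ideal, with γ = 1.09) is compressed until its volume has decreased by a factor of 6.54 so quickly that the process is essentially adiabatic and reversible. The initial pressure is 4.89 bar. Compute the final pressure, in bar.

Adiabatic: P₁V₁^γ = P₂V₂^γ ⇒ P₂ = P₁ (V₁/V₂)^γ.
P₂ = 4.89 × 6.54^(1.09) = 37.87 bar.

P₂ ≈ 37.9 bar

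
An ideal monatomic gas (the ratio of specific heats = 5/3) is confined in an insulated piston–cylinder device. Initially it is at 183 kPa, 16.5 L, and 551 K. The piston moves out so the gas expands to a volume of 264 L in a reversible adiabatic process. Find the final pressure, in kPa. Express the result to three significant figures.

P₂ ≈ 1.80 kPa

Adiabatic: P₁V₁^γ = P₂V₂^γ ⇒ P₂ = P₁ (V₁/V₂)^γ.
P₂ = 183 × (16.5/264)^(5/3) = 1.801 kPa.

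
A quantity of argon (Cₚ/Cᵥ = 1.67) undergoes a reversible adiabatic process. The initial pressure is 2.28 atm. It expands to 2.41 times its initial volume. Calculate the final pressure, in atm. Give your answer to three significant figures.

P₂ ≈ 0.525 atm

Since PV^γ is constant along a reversible adiabat, P₂ = P₁ (V₁/V₂)^γ.
P₂ = 2.28 × (1/2.41)^(1.67) = 0.5248 atm.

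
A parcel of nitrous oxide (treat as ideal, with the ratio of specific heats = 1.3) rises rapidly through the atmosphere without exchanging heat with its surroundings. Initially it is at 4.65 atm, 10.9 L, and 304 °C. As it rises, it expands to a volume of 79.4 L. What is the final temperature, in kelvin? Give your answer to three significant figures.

Adiabatic: T₁V₁^(γ−1) = T₂V₂^(γ−1) ⇒ T₂ = T₁ (V₁/V₂)^(γ−1).
T₁ = 304 °C = 577.1 K.
T₂ = 577.1 × (10.9/79.4)^(0.3) = 318.1 K.

T₂ ≈ 318 K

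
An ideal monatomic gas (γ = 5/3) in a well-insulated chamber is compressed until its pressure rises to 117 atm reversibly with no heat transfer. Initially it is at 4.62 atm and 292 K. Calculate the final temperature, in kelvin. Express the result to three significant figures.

Along an adiabat T P^((1−γ)/γ) is constant, so T₂ = T₁ (P₂/P₁)^((γ−1)/γ).
T₂ = 292 × (117/4.62)^(2/5) = 1064 K.

T₂ ≈ 1060 K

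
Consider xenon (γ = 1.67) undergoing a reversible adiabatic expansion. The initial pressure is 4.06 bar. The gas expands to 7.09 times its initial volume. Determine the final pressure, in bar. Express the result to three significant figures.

P₂ ≈ 0.154 bar

Adiabatic: P₁V₁^γ = P₂V₂^γ ⇒ P₂ = P₁ (V₁/V₂)^γ.
P₂ = 4.06 × (1/7.09)^(1.67) = 0.1542 bar.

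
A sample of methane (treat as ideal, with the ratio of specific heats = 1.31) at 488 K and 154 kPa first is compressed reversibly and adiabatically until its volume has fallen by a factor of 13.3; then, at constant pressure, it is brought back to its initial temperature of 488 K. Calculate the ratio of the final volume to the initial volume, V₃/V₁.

Adiabatic step: V₂/V₁ = 0.07519; T₂ = T₁·13.3^(0.31) = 1088 K.
Isobaric step: V₃/V₂ = T₃/T₂ = 488/1088.
V₃/V₁ = (V₂/V₁)(V₃/V₂) = 0.07519 × (488/1088) = 0.03371.

V₃/V₁ ≈ 0.0337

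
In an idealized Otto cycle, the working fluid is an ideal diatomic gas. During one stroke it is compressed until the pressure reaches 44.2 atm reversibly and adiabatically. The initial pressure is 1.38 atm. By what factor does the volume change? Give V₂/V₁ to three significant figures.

From PV^γ = const, V₂/V₁ = (P₁/P₂)^(1/γ).
For a diatomic ideal gas γ = 7/5.
V₂/V₁ = (1.38/44.2)^(5/7) = 0.08406.

V₂/V₁ ≈ 0.0841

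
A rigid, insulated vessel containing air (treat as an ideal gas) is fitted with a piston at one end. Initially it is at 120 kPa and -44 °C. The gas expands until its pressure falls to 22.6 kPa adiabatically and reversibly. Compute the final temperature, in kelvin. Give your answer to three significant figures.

T₂ ≈ 142 K

Along an adiabat T P^((1−γ)/γ) is constant, so T₂ = T₁ (P₂/P₁)^((γ−1)/γ).
For a diatomic ideal gas γ = 7/5, so (γ−1)/γ = 2/7.
T₁ = -44 °C = 229.1 K.
T₂ = 229.1 × (22.6/120)^(2/7) = 142.2 K.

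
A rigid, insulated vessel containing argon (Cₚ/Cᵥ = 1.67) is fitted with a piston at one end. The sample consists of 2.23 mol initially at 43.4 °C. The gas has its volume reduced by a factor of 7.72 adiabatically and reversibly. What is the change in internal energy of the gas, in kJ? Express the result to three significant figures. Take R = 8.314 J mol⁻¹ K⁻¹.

ΔU ≈ 25.7 kJ

Adiabatic: T₁V₁^(γ−1) = T₂V₂^(γ−1) ⇒ T₂ = T₁ (V₁/V₂)^(γ−1).
T₁ = 43.4 °C = 316.5 K.
T₂ = 316.5 × 7.72^(0.67) = 1245 K.
Q = 0, so ΔU = W_on_gas = nCᵥΔT with Cᵥ = R/(γ−1) = 12.41 J/(mol·K).
ΔU = 2.23 × 12.41 × (1245 − 316.5) = 25690 J.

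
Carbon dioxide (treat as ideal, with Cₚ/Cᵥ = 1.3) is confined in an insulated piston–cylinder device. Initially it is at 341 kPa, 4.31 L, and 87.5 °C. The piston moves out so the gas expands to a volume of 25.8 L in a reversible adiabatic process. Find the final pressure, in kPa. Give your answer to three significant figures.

P₂ ≈ 33.3 kPa

Adiabatic: P₁V₁^γ = P₂V₂^γ ⇒ P₂ = P₁ (V₁/V₂)^γ.
P₂ = 341 × (4.31/25.8)^(1.3) = 33.3 kPa.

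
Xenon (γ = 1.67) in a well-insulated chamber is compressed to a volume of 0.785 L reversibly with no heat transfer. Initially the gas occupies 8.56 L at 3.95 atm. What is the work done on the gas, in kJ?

W ≈ 20.2 kJ

P₂ = P₁(V₁/V₂)^γ = 3.95×(8.56/0.785)^(1.67) = 213.5 atm.
For a reversible adiabat, W_by_gas = (P₁V₁ − P₂V₂)/(γ−1).
W_by = (400200×0.00856 − 2.163×10^7×0.000785) / (0.67) = -20230 J.
W_on_gas = −W_by = 20230 J.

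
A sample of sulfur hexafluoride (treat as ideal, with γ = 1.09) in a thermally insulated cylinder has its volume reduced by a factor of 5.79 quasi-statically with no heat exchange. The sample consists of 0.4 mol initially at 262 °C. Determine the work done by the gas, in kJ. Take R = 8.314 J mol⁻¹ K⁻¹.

W ≈ -3.39 kJ

For a reversible adiabat TV^(γ−1) is constant, so T₂ = T₁ (V₁/V₂)^(γ−1).
T₁ = 262 °C = 535.1 K.
T₂ = 535.1 × 5.79^(0.09) = 626.8 K.
Q = 0, so ΔU = W_on_gas = nCᵥΔT with Cᵥ = R/(γ−1) = 92.38 J/(mol·K).
ΔU = 0.4 × 92.38 × (626.8 − 535.1) = 3386 J.
Work done by the gas = −ΔU = -3386 J.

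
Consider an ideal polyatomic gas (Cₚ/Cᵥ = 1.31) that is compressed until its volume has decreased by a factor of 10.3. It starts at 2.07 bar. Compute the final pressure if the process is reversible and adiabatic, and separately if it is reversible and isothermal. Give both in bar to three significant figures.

Isothermal: P₂ = P₁(V₁/V₂) = 2.07×10.3 = 21.32 bar.
Adiabatic: P₂ = P₁(V₁/V₂)^γ = 2.07×10.3^(1.31) = 43.93 bar.

adiabatic: 43.9 bar; isothermal: 21.3 bar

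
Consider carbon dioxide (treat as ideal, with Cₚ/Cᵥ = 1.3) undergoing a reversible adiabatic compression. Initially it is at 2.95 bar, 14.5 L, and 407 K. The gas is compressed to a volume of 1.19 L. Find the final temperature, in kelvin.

Adiabatic: T₁V₁^(γ−1) = T₂V₂^(γ−1) ⇒ T₂ = T₁ (V₁/V₂)^(γ−1).
T₂ = 407 × (14.5/1.19)^(0.3) = 861.7 K.

T₂ ≈ 862 K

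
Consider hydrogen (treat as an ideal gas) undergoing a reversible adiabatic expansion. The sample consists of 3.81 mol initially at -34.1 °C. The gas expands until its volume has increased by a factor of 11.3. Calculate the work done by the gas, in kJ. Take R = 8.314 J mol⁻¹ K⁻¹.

Adiabatic: T₁V₁^(γ−1) = T₂V₂^(γ−1) ⇒ T₂ = T₁ (V₁/V₂)^(γ−1).
γ = 7/5 for a diatomic ideal gas, so γ−1 = 2/5.
T₁ = -34.1 °C = 239 K.
T₂ = 239 × (1/11.3)^(2/5) = 90.63 K.
Q = 0, so ΔU = W_on_gas = nCᵥΔT with Cᵥ = R/(γ−1) = 20.79 J/(mol·K).
ΔU = 3.81 × 20.79 × (90.63 − 239) = -11750 J.
Work done by the gas = −ΔU = 11750 J.

W ≈ 11.8 kJ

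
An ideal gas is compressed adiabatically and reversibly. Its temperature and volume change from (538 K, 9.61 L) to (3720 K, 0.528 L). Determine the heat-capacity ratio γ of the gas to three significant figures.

TV^(γ−1) = const ⇒ γ − 1 = ln(T₂/T₁) / ln(V₁/V₂).
γ = 1 + ln(3720/538) / ln(9.61/0.528) = 1.666.

γ ≈ 1.67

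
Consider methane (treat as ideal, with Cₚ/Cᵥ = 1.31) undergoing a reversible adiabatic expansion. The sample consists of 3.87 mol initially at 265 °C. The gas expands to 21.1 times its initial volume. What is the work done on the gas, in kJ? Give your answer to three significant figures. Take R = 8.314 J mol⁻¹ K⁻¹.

For a reversible adiabat TV^(γ−1) is constant, so T₂ = T₁ (V₁/V₂)^(γ−1).
T₁ = 265 °C = 538.1 K.
T₂ = 538.1 × (1/21.1)^(0.31) = 209.1 K.
Q = 0, so ΔU = W_on_gas = nCᵥΔT with Cᵥ = R/(γ−1) = 26.82 J/(mol·K).
ΔU = 3.87 × 26.82 × (209.1 − 538.1) = -34150 J.

W ≈ -34.2 kJ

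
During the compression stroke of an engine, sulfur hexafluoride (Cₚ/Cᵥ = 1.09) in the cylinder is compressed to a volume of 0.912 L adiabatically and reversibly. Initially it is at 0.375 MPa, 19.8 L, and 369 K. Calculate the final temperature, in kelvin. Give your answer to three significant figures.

Adiabatic: T₁V₁^(γ−1) = T₂V₂^(γ−1) ⇒ T₂ = T₁ (V₁/V₂)^(γ−1).
T₂ = 369 × (19.8/0.912)^(0.09) = 486.8 K.

T₂ ≈ 487 K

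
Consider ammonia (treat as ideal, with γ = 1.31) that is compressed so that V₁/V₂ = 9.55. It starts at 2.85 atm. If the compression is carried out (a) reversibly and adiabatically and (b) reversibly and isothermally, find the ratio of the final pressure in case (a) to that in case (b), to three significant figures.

P_adiabatic / P_isothermal ≈ 2.01

Isothermal: P_b = P₁(V₁/V₂) = 2.85×9.55.
Adiabatic: P_a = P₁(V₁/V₂)^γ = 2.85×9.55^(1.31).
P_a/P_b = (V₁/V₂)^(γ−1) = 9.55^(0.31) = 2.013.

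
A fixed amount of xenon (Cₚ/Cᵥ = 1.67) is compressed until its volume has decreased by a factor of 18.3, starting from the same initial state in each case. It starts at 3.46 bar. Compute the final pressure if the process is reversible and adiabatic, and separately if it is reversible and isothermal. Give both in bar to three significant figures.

adiabatic: 444 bar; isothermal: 63.3 bar

Isothermal: P₂ = P₁(V₁/V₂) = 3.46×18.3 = 63.32 bar.
Adiabatic: P₂ = P₁(V₁/V₂)^γ = 3.46×18.3^(1.67) = 444 bar.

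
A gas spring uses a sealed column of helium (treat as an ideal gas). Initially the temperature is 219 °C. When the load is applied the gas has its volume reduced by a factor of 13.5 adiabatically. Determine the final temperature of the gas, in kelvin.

T₂ ≈ 2790 K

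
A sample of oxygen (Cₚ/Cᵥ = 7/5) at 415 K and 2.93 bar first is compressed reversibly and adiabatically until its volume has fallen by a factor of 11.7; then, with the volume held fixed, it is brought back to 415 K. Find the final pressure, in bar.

P₃ ≈ 34.3 bar

Adiabatic step (PV^γ = const): P₂ = 2.93×11.7^(7/5) = 91.69 bar; T₂ = 415×11.7^(2/5) = 1110 K.
Isochoric: P₃ = P₂(T₃/T₂) = 91.69 × (415/1110) = 34.28 bar.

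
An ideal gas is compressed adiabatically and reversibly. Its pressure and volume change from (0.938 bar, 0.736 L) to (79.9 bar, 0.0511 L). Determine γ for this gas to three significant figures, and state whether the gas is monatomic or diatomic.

PV^γ = const ⇒ γ = ln(P₂/P₁) / ln(V₁/V₂).
γ = ln(79.9/0.938) / ln(0.736/0.0511) = 1.666.
γ ≈ 1.67 is close to 5/3, so the gas is monatomic.

γ ≈ 1.67; monatomic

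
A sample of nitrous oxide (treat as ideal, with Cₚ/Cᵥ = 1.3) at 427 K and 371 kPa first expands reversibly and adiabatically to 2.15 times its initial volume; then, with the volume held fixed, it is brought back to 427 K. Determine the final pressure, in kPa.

Adiabatic step (PV^γ = const): P₂ = 371×(1/2.15)^(1.3) = 137.2 kPa; T₂ = 427×(1/2.15)^(0.3) = 339.4 K.
Isochoric: P₃ = P₂(T₃/T₂) = 137.2 × (427/339.4) = 172.6 kPa.

P₃ ≈ 173 kPa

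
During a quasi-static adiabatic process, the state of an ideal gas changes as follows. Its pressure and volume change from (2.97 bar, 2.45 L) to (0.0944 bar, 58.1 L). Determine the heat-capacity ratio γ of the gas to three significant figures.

γ ≈ 1.09

PV^γ = const ⇒ γ = ln(P₂/P₁) / ln(V₁/V₂).
γ = ln(0.0944/2.97) / ln(2.45/58.1) = 1.089.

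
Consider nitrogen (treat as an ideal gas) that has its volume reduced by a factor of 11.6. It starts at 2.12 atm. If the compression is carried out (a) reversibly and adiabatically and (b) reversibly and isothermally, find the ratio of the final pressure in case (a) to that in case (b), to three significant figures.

For a diatomic ideal gas γ = 7/5.
Isothermal: P_b = P₁(V₁/V₂) = 2.12×11.6.
Adiabatic: P_a = P₁(V₁/V₂)^γ = 2.12×11.6^(7/5).
P_a/P_b = (V₁/V₂)^(γ−1) = 11.6^(2/5) = 2.666.

P_adiabatic / P_isothermal ≈ 2.67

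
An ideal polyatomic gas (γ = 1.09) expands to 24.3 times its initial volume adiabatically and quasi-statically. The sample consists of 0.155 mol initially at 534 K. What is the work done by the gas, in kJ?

W ≈ 1.91 kJ

Adiabatic: T₁V₁^(γ−1) = T₂V₂^(γ−1) ⇒ T₂ = T₁ (V₁/V₂)^(γ−1).
T₂ = 534 × (1/24.3)^(0.09) = 400.7 K.
Q = 0, so ΔU = W_on_gas = nCᵥΔT with Cᵥ = R/(γ−1) = 92.38 J/(mol·K).
ΔU = 0.155 × 92.38 × (400.7 − 534) = -1908 J.
Work done by the gas = −ΔU = 1908 J.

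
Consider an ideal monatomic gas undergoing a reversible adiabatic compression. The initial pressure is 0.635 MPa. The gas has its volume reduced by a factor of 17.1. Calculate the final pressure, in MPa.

P₂ ≈ 72.1 MPa

Adiabatic: P₁V₁^γ = P₂V₂^γ ⇒ P₂ = P₁ (V₁/V₂)^γ.
For a monatomic ideal gas γ = 5/3.
P₂ = 0.635 × 17.1^(5/3) = 72.07 MPa.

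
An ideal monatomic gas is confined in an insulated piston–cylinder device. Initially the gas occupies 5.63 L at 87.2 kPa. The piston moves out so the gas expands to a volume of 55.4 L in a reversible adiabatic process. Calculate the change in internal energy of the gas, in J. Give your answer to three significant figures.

ΔU ≈ -576 J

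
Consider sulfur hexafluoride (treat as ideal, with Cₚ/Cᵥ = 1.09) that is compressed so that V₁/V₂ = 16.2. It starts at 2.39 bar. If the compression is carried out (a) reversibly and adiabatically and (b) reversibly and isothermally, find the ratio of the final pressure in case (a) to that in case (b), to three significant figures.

Isothermal: P_b = P₁(V₁/V₂) = 2.39×16.2.
Adiabatic: P_a = P₁(V₁/V₂)^γ = 2.39×16.2^(1.09).
P_a/P_b = (V₁/V₂)^(γ−1) = 16.2^(0.09) = 1.285.

P_adiabatic / P_isothermal ≈ 1.28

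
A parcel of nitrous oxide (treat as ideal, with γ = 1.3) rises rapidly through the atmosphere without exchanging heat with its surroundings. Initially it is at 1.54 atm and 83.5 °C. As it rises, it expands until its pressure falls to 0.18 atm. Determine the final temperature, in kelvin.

T₂ ≈ 217 K

Adiabatic: T₂/T₁ = (P₂/P₁)^((γ−1)/γ).
T₁ = 83.5 °C = 356.6 K.
T₂ = 356.6 × (0.18/1.54)^(0.231) = 217.3 K.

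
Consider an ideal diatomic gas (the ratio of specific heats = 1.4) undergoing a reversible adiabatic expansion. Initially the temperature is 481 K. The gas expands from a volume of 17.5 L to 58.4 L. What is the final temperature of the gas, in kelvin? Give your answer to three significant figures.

T₂ ≈ 297 K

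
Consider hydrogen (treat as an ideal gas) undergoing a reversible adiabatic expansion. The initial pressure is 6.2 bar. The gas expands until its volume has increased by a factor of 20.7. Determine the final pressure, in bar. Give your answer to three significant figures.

Adiabatic: P₁V₁^γ = P₂V₂^γ ⇒ P₂ = P₁ (V₁/V₂)^γ.
For a diatomic ideal gas γ = 7/5.
P₂ = 6.2 × (1/20.7)^(7/5) = 0.08913 bar.

P₂ ≈ 0.0891 bar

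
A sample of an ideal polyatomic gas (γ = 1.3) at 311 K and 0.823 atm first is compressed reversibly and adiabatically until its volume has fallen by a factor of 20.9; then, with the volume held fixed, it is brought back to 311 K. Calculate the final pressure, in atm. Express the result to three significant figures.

P₃ ≈ 17.2 atm

Adiabatic step (PV^γ = const): P₂ = 0.823×20.9^(1.3) = 42.81 atm; T₂ = 311×20.9^(0.3) = 774.1 K.
Isochoric: P₃ = P₂(T₃/T₂) = 42.81 × (311/774.1) = 17.2 atm.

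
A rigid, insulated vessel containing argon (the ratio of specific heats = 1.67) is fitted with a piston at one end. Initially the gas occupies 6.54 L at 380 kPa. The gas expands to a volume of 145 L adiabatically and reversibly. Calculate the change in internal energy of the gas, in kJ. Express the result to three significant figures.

P₂ = P₁(V₁/V₂)^γ = 380×(6.54/145)^(1.67) = 2.149 kPa.
For a reversible adiabat, W_by_gas = (P₁V₁ − P₂V₂)/(γ−1).
W_by = (380000×0.00654 − 2149×0.145) / (0.67) = 3244 J.
Q = 0 ⇒ ΔU = −W_by = -3244 J.

ΔU ≈ -3.24 kJ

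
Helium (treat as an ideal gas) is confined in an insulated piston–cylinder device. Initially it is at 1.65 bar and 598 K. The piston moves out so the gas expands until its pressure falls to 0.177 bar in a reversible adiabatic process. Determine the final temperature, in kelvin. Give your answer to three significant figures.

T₂ ≈ 245 K

Along an adiabat T P^((1−γ)/γ) is constant, so T₂ = T₁ (P₂/P₁)^((γ−1)/γ).
For a monatomic ideal gas γ = 5/3, so (γ−1)/γ = 2/5.
T₂ = 598 × (0.177/1.65)^(2/5) = 244.8 K.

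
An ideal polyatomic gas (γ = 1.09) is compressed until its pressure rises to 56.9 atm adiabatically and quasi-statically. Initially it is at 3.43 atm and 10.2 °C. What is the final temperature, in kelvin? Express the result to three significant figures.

T₂ ≈ 357 K

Adiabatic: T₂/T₁ = (P₂/P₁)^((γ−1)/γ).
T₁ = 10.2 °C = 283.3 K.
T₂ = 283.3 × (56.9/3.43)^(0.0826) = 357.3 K.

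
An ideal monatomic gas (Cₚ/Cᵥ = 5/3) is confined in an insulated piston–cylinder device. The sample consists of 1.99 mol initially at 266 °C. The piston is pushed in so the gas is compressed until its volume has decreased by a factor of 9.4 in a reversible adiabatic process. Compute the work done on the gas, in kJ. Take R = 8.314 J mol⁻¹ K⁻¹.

W ≈ 46.2 kJ

Adiabatic: T₁V₁^(γ−1) = T₂V₂^(γ−1) ⇒ T₂ = T₁ (V₁/V₂)^(γ−1).
T₁ = 266 °C = 539.1 K.
T₂ = 539.1 × 9.4^(2/3) = 2401 K.
Q = 0, so ΔU = W_on_gas = nCᵥΔT with Cᵥ = R/(γ−1) = 12.47 J/(mol·K).
ΔU = 1.99 × 12.47 × (2401 − 539.1) = 46220 J.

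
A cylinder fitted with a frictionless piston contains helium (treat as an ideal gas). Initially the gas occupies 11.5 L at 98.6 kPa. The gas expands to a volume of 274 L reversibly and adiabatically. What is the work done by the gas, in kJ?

γ = 5/3 for a monatomic ideal gas.
P₂ = P₁(V₁/V₂)^γ = 98.6×(11.5/274)^(5/3) = 0.4998 kPa.
For a reversible adiabat, W_by_gas = (P₁V₁ − P₂V₂)/(γ−1).
W_by = (98600×0.0115 − 499.8×0.274) / (2/3) = 1495 J.

W ≈ 1.50 kJ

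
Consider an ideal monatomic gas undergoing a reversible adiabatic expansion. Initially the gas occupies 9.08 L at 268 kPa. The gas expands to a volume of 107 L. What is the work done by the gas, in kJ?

W ≈ 2.95 kJ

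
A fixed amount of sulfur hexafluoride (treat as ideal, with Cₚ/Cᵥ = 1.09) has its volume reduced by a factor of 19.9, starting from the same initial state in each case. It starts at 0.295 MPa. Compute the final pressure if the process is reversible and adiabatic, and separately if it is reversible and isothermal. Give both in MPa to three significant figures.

adiabatic: 7.68 MPa; isothermal: 5.87 MPa

Isothermal: P₂ = P₁(V₁/V₂) = 0.295×19.9 = 5.87 MPa.
Adiabatic: P₂ = P₁(V₁/V₂)^γ = 0.295×19.9^(1.09) = 7.684 MPa.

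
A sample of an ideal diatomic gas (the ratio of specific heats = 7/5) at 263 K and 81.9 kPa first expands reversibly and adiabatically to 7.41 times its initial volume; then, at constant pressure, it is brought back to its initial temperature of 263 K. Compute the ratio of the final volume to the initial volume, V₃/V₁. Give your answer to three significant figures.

V₃/V₁ ≈ 16.5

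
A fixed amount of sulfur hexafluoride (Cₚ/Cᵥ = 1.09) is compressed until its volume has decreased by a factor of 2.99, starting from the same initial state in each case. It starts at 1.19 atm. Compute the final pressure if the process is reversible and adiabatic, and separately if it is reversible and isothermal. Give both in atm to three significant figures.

adiabatic: 3.93 atm; isothermal: 3.56 atm

Isothermal: P₂ = P₁(V₁/V₂) = 1.19×2.99 = 3.558 atm.
Adiabatic: P₂ = P₁(V₁/V₂)^γ = 1.19×2.99^(1.09) = 3.927 atm.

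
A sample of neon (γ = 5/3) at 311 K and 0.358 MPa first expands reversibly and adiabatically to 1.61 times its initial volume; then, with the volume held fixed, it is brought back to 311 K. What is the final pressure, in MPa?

Adiabatic step (PV^γ = const): P₂ = 0.358×(1/1.61)^(5/3) = 0.1619 MPa; T₂ = 311×(1/1.61)^(2/3) = 226.4 K.
Isochoric: P₃ = P₂(T₃/T₂) = 0.1619 × (311/226.4) = 0.2224 MPa.

P₃ ≈ 0.222 MPa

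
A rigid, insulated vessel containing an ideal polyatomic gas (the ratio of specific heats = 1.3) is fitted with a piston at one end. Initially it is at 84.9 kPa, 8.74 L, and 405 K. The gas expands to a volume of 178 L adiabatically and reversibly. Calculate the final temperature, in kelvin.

T₂ ≈ 164 K

For a reversible adiabat TV^(γ−1) is constant, so T₂ = T₁ (V₁/V₂)^(γ−1).
T₂ = 405 × (8.74/178)^(0.3) = 164 K.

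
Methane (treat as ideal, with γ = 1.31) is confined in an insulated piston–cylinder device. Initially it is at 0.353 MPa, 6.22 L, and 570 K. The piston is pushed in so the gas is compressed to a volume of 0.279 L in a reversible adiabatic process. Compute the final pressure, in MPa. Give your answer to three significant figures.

Adiabatic: P₁V₁^γ = P₂V₂^γ ⇒ P₂ = P₁ (V₁/V₂)^γ.
P₂ = 0.353 × (6.22/0.279)^(1.31) = 20.6 MPa.

P₂ ≈ 20.6 MPa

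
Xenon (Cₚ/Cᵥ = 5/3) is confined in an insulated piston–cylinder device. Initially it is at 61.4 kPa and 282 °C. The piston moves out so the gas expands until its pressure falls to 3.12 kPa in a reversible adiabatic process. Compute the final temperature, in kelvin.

T₂ ≈ 169 K

Adiabatic: T₂/T₁ = (P₂/P₁)^((γ−1)/γ).
T₁ = 282 °C = 555.1 K.
T₂ = 555.1 × (3.12/61.4)^(2/5) = 168.6 K.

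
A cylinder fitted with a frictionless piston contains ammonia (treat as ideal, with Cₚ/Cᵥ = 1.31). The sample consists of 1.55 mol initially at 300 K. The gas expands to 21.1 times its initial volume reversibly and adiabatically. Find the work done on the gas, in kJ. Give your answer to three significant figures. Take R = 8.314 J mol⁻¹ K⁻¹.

Adiabatic: T₁V₁^(γ−1) = T₂V₂^(γ−1) ⇒ T₂ = T₁ (V₁/V₂)^(γ−1).
T₂ = 300 × (1/21.1)^(0.31) = 116.6 K.
Q = 0, so ΔU = W_on_gas = nCᵥΔT with Cᵥ = R/(γ−1) = 26.82 J/(mol·K).
ΔU = 1.55 × 26.82 × (116.6 − 300) = -7625 J.

W ≈ -7.63 kJ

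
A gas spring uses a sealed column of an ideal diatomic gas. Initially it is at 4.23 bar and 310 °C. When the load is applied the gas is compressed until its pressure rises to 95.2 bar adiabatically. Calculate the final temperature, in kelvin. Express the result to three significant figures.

Along an adiabat T P^((1−γ)/γ) is constant, so T₂ = T₁ (P₂/P₁)^((γ−1)/γ).
For a diatomic ideal gas γ = 7/5, so (γ−1)/γ = 2/7.
T₁ = 310 °C = 583.1 K.
T₂ = 583.1 × (95.2/4.23)^(2/7) = 1420 K.

T₂ ≈ 1420 K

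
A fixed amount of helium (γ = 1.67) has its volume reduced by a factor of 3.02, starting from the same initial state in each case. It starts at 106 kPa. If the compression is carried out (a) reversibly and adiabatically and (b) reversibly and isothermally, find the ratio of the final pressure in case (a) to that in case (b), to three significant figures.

Isothermal: P_b = P₁(V₁/V₂) = 106×3.02.
Adiabatic: P_a = P₁(V₁/V₂)^γ = 106×3.02^(1.67).
P_a/P_b = (V₁/V₂)^(γ−1) = 3.02^(0.67) = 2.097.

P_adiabatic / P_isothermal ≈ 2.10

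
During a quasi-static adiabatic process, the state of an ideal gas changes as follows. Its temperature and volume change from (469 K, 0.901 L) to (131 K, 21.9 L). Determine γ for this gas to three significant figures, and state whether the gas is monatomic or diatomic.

TV^(γ−1) = const ⇒ γ − 1 = ln(T₂/T₁) / ln(V₁/V₂).
γ = 1 + ln(131/469) / ln(0.901/21.9) = 1.4.
γ ≈ 1.40 is close to 7/5, so the gas is diatomic.

γ ≈ 1.40; diatomic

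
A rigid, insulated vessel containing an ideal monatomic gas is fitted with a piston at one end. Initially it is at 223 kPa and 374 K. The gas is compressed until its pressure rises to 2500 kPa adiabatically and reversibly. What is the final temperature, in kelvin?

T₂ ≈ 983 K

Along an adiabat T P^((1−γ)/γ) is constant, so T₂ = T₁ (P₂/P₁)^((γ−1)/γ).
For a monatomic ideal gas γ = 5/3, so (γ−1)/γ = 2/5.
T₂ = 374 × (2500/223)^(2/5) = 983.4 K.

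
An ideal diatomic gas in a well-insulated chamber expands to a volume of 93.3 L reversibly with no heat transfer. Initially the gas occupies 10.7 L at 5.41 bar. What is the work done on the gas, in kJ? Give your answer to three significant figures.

γ = 7/5 for a diatomic ideal gas.
P₂ = P₁(V₁/V₂)^γ = 5.41×(10.7/93.3)^(7/5) = 0.2609 bar.
For a reversible adiabat, W_by_gas = (P₁V₁ − P₂V₂)/(γ−1).
W_by = (541000×0.0107 − 26090×0.0933) / (2/5) = 8386 J.
W_on_gas = −W_by = -8386 J.

W ≈ -8.39 kJ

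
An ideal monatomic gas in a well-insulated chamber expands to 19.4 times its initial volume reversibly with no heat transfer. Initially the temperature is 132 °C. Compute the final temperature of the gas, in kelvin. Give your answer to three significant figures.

For a reversible adiabat TV^(γ−1) is constant, so T₂ = T₁ (V₁/V₂)^(γ−1).
For a monatomic ideal gas γ = 5/3, so γ−1 = 2/3.
T₁ = 132 °C = 405.1 K.
T₂ = 405.1 × (1/19.4)^(2/3) = 56.12 K.

T₂ ≈ 56.1 K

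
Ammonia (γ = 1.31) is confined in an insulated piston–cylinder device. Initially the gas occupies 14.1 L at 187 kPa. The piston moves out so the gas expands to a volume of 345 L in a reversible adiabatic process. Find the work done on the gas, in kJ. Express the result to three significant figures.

W ≈ -5.35 kJ

P₂ = P₁(V₁/V₂)^γ = 187×(14.1/345)^(1.31) = 2.836 kPa.
For a reversible adiabat, W_by_gas = (P₁V₁ − P₂V₂)/(γ−1).
W_by = (187000×0.0141 − 2836×0.345) / (0.31) = 5349 J.
W_on_gas = −W_by = -5349 J.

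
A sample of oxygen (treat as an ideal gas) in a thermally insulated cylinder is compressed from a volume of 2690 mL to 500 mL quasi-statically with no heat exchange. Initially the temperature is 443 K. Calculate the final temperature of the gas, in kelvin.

T₂ ≈ 868 K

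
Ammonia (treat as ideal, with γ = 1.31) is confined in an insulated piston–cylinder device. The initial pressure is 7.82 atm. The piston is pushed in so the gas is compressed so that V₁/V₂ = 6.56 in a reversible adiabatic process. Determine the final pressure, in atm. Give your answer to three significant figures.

Adiabatic: P₁V₁^γ = P₂V₂^γ ⇒ P₂ = P₁ (V₁/V₂)^γ.
P₂ = 7.82 × 6.56^(1.31) = 91.91 atm.

P₂ ≈ 91.9 atm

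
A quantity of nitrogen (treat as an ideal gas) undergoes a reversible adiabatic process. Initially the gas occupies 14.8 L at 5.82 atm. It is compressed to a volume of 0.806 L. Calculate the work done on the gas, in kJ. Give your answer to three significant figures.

γ = 7/5 for a diatomic ideal gas.
P₂ = P₁(V₁/V₂)^γ = 5.82×(14.8/0.806)^(7/5) = 342.3 atm.
For a reversible adiabat, W_by_gas = (P₁V₁ − P₂V₂)/(γ−1).
W_by = (589700×0.0148 − 3.468×10^7×0.000806) / (2/5) = -48070 J.
W_on_gas = −W_by = 48070 J.

W ≈ 48.1 kJ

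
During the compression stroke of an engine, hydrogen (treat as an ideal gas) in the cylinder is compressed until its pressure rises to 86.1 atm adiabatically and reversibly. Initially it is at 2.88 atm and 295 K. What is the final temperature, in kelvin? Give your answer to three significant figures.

T₂ ≈ 779 K

Along an adiabat T P^((1−γ)/γ) is constant, so T₂ = T₁ (P₂/P₁)^((γ−1)/γ).
For a diatomic ideal gas γ = 7/5, so (γ−1)/γ = 2/7.
T₂ = 295 × (86.1/2.88)^(2/7) = 778.8 K.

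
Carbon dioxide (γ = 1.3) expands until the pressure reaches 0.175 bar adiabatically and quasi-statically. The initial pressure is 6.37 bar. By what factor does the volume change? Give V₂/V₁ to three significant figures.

V₂/V₁ ≈ 15.9

From PV^γ = const, V₂/V₁ = (P₁/P₂)^(1/γ).
V₂/V₁ = (6.37/0.175)^(0.769) = 15.88.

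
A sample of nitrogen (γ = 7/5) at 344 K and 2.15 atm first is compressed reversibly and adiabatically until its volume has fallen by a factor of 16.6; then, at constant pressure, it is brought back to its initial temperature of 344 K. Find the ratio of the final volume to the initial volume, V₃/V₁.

V₃/V₁ ≈ 0.0196

Adiabatic step: V₂/V₁ = 0.06024; T₂ = T₁·16.6^(2/5) = 1058 K.
Isobaric step: V₃/V₂ = T₃/T₂ = 344/1058.
V₃/V₁ = (V₂/V₁)(V₃/V₂) = 0.06024 × (344/1058) = 0.01958.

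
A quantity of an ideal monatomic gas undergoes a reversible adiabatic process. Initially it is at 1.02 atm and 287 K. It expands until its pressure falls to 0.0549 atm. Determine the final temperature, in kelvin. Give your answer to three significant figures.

T₂ ≈ 89.2 K

Along an adiabat T P^((1−γ)/γ) is constant, so T₂ = T₁ (P₂/P₁)^((γ−1)/γ).
For a monatomic ideal gas γ = 5/3, so (γ−1)/γ = 2/5.
T₂ = 287 × (0.0549/1.02)^(2/5) = 89.18 K.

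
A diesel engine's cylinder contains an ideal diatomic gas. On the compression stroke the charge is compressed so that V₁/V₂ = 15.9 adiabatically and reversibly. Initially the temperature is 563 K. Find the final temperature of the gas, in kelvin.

T₂ ≈ 1700 K

Adiabatic: T₁V₁^(γ−1) = T₂V₂^(γ−1) ⇒ T₂ = T₁ (V₁/V₂)^(γ−1).
For a diatomic ideal gas γ = 7/5, so γ−1 = 2/5.
T₂ = 563 × 15.9^(2/5) = 1702 K.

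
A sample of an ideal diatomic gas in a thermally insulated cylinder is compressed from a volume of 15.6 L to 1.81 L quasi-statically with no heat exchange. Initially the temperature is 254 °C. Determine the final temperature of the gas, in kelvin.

T₂ ≈ 1250 K

For a reversible adiabat TV^(γ−1) is constant, so T₂ = T₁ (V₁/V₂)^(γ−1).
For a diatomic ideal gas γ = 7/5, so γ−1 = 2/5.
T₁ = 254 °C = 527.1 K.
T₂ = 527.1 × (15.6/1.81)^(2/5) = 1248 K.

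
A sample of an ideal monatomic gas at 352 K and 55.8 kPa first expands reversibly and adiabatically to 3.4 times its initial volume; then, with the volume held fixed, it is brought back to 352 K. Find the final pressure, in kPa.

P₃ ≈ 16.4 kPa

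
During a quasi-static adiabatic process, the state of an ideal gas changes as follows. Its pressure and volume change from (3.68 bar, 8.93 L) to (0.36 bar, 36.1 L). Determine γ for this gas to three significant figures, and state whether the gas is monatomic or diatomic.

PV^γ = const ⇒ γ = ln(P₂/P₁) / ln(V₁/V₂).
γ = ln(0.36/3.68) / ln(8.93/36.1) = 1.664.
γ ≈ 1.66 is close to 5/3, so the gas is monatomic.

γ ≈ 1.66; monatomic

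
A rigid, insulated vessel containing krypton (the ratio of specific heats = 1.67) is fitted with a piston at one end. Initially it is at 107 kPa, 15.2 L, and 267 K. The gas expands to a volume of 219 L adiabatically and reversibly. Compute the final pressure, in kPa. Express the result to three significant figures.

Adiabatic: P₁V₁^γ = P₂V₂^γ ⇒ P₂ = P₁ (V₁/V₂)^γ.
P₂ = 107 × (15.2/219)^(1.67) = 1.243 kPa.

P₂ ≈ 1.24 kPa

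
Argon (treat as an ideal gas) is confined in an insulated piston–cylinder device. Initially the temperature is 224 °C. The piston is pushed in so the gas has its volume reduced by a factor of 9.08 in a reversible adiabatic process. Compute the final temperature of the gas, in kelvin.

Adiabatic: T₁V₁^(γ−1) = T₂V₂^(γ−1) ⇒ T₂ = T₁ (V₁/V₂)^(γ−1).
For a monatomic ideal gas γ = 5/3, so γ−1 = 2/3.
T₁ = 224 °C = 497.1 K.
T₂ = 497.1 × 9.08^(2/3) = 2164 K.

T₂ ≈ 2160 K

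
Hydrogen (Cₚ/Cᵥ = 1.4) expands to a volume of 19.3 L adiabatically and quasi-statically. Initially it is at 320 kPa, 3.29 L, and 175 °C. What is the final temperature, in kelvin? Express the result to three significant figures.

T₂ ≈ 221 K

For a reversible adiabat TV^(γ−1) is constant, so T₂ = T₁ (V₁/V₂)^(γ−1).
T₁ = 175 °C = 448.1 K.
T₂ = 448.1 × (3.29/19.3)^(0.4) = 220.8 K.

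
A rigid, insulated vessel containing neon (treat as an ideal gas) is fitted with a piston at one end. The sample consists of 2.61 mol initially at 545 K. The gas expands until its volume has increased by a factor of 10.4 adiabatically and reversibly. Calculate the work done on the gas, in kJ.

W ≈ -14.0 kJ

Adiabatic: T₁V₁^(γ−1) = T₂V₂^(γ−1) ⇒ T₂ = T₁ (V₁/V₂)^(γ−1).
γ = 5/3 for a monatomic ideal gas, so γ−1 = 2/3.
T₂ = 545 × (1/10.4)^(2/3) = 114.4 K.
Q = 0, so ΔU = W_on_gas = nCᵥΔT with Cᵥ = R/(γ−1) = 12.47 J/(mol·K).
ΔU = 2.61 × 12.47 × (114.4 − 545) = -14020 J.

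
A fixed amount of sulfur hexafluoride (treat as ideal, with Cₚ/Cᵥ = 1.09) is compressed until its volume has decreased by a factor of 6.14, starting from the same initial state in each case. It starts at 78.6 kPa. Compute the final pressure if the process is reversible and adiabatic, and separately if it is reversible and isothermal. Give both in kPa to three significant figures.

adiabatic: 568 kPa; isothermal: 483 kPa

Isothermal: P₂ = P₁(V₁/V₂) = 78.6×6.14 = 482.6 kPa.
Adiabatic: P₂ = P₁(V₁/V₂)^γ = 78.6×6.14^(1.09) = 568.2 kPa.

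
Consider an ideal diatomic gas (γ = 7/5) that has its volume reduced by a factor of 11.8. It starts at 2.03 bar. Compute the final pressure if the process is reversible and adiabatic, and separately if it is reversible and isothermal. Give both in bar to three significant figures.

Isothermal: P₂ = P₁(V₁/V₂) = 2.03×11.8 = 23.95 bar.
Adiabatic: P₂ = P₁(V₁/V₂)^γ = 2.03×11.8^(7/5) = 64.29 bar.

adiabatic: 64.3 bar; isothermal: 24.0 bar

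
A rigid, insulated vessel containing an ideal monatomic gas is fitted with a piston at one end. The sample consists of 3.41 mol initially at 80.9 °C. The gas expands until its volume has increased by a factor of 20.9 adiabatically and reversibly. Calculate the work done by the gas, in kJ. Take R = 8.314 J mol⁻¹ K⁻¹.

For a reversible adiabat TV^(γ−1) is constant, so T₂ = T₁ (V₁/V₂)^(γ−1).
γ = 5/3 for a monatomic ideal gas, so γ−1 = 2/3.
T₁ = 80.9 °C = 354 K.
T₂ = 354 × (1/20.9)^(2/3) = 46.66 K.
Q = 0, so ΔU = W_on_gas = nCᵥΔT with Cᵥ = R/(γ−1) = 12.47 J/(mol·K).
ΔU = 3.41 × 12.47 × (46.66 − 354) = -13070 J.
Work done by the gas = −ΔU = 13070 J.

W ≈ 13.1 kJ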